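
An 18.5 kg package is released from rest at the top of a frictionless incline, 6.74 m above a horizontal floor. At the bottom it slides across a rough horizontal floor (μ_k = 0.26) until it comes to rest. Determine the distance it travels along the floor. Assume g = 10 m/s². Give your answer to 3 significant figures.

Energy at the top = energy at the end + work done against friction:
At rest all PE has been dissipated by friction: mgh = μ_k m g d
d = h/μ_k = 6.74/0.26 = 25.92 m

d = 25.9 m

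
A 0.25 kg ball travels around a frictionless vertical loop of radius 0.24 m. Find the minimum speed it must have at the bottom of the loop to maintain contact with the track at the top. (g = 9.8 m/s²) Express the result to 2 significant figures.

v = 3.4 m/s

At the top: mg = mv_top²/r ⇒ v_top² = gr = 2.352 m²/s²
Energy from bottom to top (height 2r): ½mv_bot² = ½mv_top² + mg(2r)
v_bot² = gr + 4gr = 5gr = 11.76
v_bot = √(5gr) = 3.429 m/s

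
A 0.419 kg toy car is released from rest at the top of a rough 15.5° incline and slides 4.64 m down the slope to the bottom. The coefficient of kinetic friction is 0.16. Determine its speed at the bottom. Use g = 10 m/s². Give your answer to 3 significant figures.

Energy: mgh = ½mv² + W_f, with h = L sinθ and W_f = μ_k (mg cosθ) L
mgh = mgL sinθ = (0.419)(10)(4.64)sin15.5° = 5.1955 J
W_f = μ_k mg cosθ · L = (0.16)(0.419)(10)cos15.5°·4.64 = 2.998 J
½mv² = 5.1955 − 2.998 = 2.1980 J
v = √(2 × 2.1980/0.419) = 3.239 m/s

v = 3.24 m/s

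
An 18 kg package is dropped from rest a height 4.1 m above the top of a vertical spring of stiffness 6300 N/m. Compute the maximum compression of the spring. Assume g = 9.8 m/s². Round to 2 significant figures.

Take the reference level at the top of the uncompressed spring. At max compression the package has fallen H + x and is momentarily at rest:
mg(H + x) = ½kx²
½(6300)x² − (18)(9.8)x − (18)(9.8)(4.1) = 0
3150x² − 176.4x − 723.2 = 0
x = [176.4 + √(31117 + 9.1128e+06)]/(2 × 3150) = 0.5080 m

x = 0.51 m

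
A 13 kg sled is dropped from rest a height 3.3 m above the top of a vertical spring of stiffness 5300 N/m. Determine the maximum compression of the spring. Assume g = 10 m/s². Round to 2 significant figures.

Let x be the compression. The total drop is H + x, and the sled is instantaneously at rest at max compression, so energy conservation gives:
mg(H + x) = ½kx²
½(5300)x² − (13)(10)x − (13)(10)(3.3) = 0
2650x² − 130.0x − 429.0 = 0
x = [130.0 + √(16900 + 4.5474e+06)]/(2 × 2650) = 0.4276 m

x = 0.43 m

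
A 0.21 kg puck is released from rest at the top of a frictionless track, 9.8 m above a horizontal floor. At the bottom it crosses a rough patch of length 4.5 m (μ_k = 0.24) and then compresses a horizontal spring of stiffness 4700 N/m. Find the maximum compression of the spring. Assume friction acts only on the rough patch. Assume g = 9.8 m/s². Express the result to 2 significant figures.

Initial energy: E₁ = mgh = (0.21)(9.8)(9.8) = 20.168 J
Friction removes W_f = μ_k mg d = (0.24)(0.21)(9.8)(4.5) = 2.223 J
Energy reaching the spring: E = 20.168 − 2.223 = 17.946 J
At max compression ½kx² = E ⇒ x = √(2E/k) = √(2 × 17.946/4700) = 0.08739 m

x = 0.087 m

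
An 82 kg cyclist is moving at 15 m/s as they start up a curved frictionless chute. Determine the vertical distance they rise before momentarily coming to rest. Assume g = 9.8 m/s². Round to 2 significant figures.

By energy conservation, ½mv² = mgh
h = v²/(2g) = 15²/(2 × 9.8) = 11.48 m

h = 11 m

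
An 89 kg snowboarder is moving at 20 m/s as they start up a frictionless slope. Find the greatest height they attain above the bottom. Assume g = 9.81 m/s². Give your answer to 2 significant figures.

h = 20 m

By energy conservation, ½mv² = mgh
h = v²/(2g) = 20²/(2 × 9.81) = 20.39 m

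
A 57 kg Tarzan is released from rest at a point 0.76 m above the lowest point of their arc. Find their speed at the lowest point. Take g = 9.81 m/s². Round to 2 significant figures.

v = 3.9 m/s

Equating total energy at the two states: mgh = ½mv²
v = √(2gh) = √(2 × 9.81 × 0.76) = √14.911 = 3.862 m/s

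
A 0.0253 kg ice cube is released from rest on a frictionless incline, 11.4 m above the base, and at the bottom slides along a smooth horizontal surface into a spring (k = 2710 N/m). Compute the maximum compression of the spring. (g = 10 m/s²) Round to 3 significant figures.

x = 0.0461 m

Gravitational PE at the top equals spring PE at max compression: mgh = ½kx²
x = √(2mgh/k) = √(2 × 0.0253 × 10 × 11.4 / 2710) = 0.04614 m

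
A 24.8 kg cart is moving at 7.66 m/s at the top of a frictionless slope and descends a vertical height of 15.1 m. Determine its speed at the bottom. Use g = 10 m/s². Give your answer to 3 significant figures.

By conservation of mechanical energy, ½mv₀² + mgh = ½mv²
v² = v₀² + 2gh = (7.66)² + 2(10)(15.1) = 360.68
v = √360.68 = 18.99 m/s

v = 19.0 m/s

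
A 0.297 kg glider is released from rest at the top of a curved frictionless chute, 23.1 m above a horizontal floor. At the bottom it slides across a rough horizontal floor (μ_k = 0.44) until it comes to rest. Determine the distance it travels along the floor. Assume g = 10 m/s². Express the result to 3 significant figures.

Energy bookkeeping (friction removes W_f = μ_k N d):
At rest all PE has been dissipated by friction: mgh = μ_k m g d
d = h/μ_k = 23.1/0.44 = 52.50 m

d = 52.5 m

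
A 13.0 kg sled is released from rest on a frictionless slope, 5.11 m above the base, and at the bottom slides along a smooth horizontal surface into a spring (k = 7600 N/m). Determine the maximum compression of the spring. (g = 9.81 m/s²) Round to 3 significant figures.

x = 0.414 m

At max compression the sled is momentarily at rest: mgh = ½kx²
x = √(2mgh/k) = √(2 × 13.0 × 9.81 × 5.11 / 7600) = 0.4141 m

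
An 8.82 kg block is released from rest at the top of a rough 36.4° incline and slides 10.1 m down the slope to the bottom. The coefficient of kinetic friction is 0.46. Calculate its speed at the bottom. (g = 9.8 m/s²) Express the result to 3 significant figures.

v = 6.65 m/s

Work–energy: mg(L sinθ) − μ_k(mg cosθ)L = ½mv²
mgh = mgL sinθ = (8.82)(9.8)(10.1)sin36.4° = 518.06 J
W_f = μ_k mg cosθ · L = (0.46)(8.82)(9.8)cos36.4°·10.1 = 323.2 J
½mv² = 518.06 − 323.2 = 194.83 J
v = √(2 × 194.83/8.82) = 6.647 m/s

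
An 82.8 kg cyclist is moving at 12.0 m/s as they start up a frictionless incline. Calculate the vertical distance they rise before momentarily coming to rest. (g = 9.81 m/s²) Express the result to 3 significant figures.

h = 7.34 m

Setting KE at the bottom equal to PE gained: ½mv² = mgh
h = v²/(2g) = 12.0²/(2 × 9.81) = 7.339 m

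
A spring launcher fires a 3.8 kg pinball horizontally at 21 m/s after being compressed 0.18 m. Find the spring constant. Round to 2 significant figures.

Spring PE at full compression equals KE at release: ½kx² = ½mv²
k = mv²/x² = (3.8)(21)²/(0.18)² = 51722 N/m

k = 52000 N/m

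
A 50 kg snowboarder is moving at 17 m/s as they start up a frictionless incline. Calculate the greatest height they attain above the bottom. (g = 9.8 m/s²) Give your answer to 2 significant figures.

Setting KE at the bottom equal to PE gained: ½mv² = mgh
h = v²/(2g) = 17²/(2 × 9.8) = 14.74 m

h = 15 m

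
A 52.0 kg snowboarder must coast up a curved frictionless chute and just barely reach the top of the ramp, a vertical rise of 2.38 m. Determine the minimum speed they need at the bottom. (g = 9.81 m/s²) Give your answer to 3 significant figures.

At the top they are momentarily at rest, so all KE converts to PE: ½mv² = mgh
v = √(2gh) = √(2 × 9.81 × 2.38) = 6.833 m/s

v = 6.83 m/s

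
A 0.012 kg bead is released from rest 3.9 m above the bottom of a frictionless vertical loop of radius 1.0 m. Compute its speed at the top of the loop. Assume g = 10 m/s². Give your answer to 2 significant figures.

Energy conservation: mgh = ½mv_top² + mg(2r)
v_top² = 2g(h − 2r) = 2(10)(3.9 − 2.000) = 38.00
v_top = 6.164 m/s

v = 6.2 m/s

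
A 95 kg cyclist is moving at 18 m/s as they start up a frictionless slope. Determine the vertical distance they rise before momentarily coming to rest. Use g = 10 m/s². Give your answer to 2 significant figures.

By energy conservation, ½mv² = mgh
h = v²/(2g) = 18²/(2 × 10) = 16.20 m

h = 16 m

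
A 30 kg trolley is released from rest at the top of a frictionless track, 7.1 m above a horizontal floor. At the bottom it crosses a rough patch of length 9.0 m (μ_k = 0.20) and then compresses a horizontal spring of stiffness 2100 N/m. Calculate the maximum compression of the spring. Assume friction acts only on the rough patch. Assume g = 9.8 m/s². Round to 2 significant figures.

x = 1.2 m

Initial energy: E₁ = mgh = (30)(9.8)(7.1) = 2087.4 J
Friction removes W_f = μ_k mg d = (0.20)(30)(9.8)(9.0) = 529.2 J
Energy reaching the spring: E = 2087.4 − 529.2 = 1558.2 J
At max compression ½kx² = E ⇒ x = √(2E/k) = √(2 × 1558.2/2100) = 1.218 m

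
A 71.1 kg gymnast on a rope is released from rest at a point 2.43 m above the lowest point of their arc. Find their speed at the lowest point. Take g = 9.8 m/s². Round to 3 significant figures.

v = 6.90 m/s

Energy conservation between the two points: mgh = ½mv²
v = √(2gh) = √(2 × 9.8 × 2.43) = √47.628 = 6.901 m/s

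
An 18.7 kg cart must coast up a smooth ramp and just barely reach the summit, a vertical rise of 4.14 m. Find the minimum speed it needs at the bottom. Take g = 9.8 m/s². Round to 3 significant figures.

At the top it is momentarily at rest, so all KE converts to PE: ½mv² = mgh
v = √(2gh) = √(2 × 9.8 × 4.14) = 9.008 m/s

v = 9.01 m/s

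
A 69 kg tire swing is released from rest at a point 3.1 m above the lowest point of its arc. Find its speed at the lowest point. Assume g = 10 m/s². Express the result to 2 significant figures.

v = 7.9 m/s

By conservation of mechanical energy, mgh = ½mv²
v = √(2gh) = √(2 × 10 × 3.1) = √62.000 = 7.874 m/s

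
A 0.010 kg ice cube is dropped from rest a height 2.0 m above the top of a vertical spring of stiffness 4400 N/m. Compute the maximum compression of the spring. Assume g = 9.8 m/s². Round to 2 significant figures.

Take the reference level at the top of the uncompressed spring. At max compression the cube has fallen H + x and is momentarily at rest:
mg(H + x) = ½kx²
½(4400)x² − (0.010)(9.8)x − (0.010)(9.8)(2.0) = 0
2200x² − 0.09800x − 0.1960 = 0
x = [0.09800 + √(0.009604 + 1724.8)]/(2 × 2200) = 0.009461 m

x = 0.0095 m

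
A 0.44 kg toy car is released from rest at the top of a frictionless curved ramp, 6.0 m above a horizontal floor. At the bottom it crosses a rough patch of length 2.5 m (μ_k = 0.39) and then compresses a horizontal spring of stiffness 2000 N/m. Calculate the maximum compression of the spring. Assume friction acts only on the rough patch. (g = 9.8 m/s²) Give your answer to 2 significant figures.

x = 0.15 m

Initial energy: E₁ = mgh = (0.44)(9.8)(6.0) = 25.872 J
Friction removes W_f = μ_k mg d = (0.39)(0.44)(9.8)(2.5) = 4.204 J
Energy reaching the spring: E = 25.872 − 4.204 = 21.668 J
At max compression ½kx² = E ⇒ x = √(2E/k) = √(2 × 21.668/2000) = 0.1472 m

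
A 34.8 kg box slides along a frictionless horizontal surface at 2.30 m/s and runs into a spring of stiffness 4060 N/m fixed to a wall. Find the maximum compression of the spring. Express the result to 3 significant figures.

At max compression the box is momentarily at rest: ½mv² = ½kx²
x = v√(m/k) = 2.30 × √(34.8/4060) = 0.2129 m

x = 0.213 m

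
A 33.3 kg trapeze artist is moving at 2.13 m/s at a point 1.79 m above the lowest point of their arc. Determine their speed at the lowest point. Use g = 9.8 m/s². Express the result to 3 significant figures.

v = 6.29 m/s

By conservation of mechanical energy, ½mv₀² + mgh = ½mv²
v² = v₀² + 2gh = (2.13)² + 2(9.8)(1.79) = 39.621
v = √39.621 = 6.295 m/s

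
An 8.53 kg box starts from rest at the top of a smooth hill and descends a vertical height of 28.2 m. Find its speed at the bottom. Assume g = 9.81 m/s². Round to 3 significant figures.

Mechanical energy is conserved (no friction): mgh = ½mv²
v = √(2gh) = √(2 × 9.81 × 28.2) = √553.28 = 23.52 m/s

v = 23.5 m/s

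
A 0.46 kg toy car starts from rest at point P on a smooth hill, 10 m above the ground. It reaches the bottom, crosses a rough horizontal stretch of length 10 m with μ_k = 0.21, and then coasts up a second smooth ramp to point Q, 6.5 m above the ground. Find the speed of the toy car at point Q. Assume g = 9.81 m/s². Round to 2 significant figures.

v = 5.2 m/s

Energy at P: mgh₁ = (0.46)(9.81)(10) = 45.126 J
Friction loss: W_f = μ_k mg d = 9.476 J
At Q: ½mv² + mgh₂ = mgh₁ − W_f
½mv² = 45.126 − 9.476 − 29.332 = 6.3176 J
v = √(2 × 6.3176/0.46) = 5.241 m/s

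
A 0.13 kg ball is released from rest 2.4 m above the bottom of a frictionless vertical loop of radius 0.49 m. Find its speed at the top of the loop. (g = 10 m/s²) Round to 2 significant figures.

v = 5.3 m/s

Energy conservation: mgh = ½mv_top² + mg(2r)
v_top² = 2g(h − 2r) = 2(10)(2.4 − 0.9800) = 28.40
v_top = 5.329 m/s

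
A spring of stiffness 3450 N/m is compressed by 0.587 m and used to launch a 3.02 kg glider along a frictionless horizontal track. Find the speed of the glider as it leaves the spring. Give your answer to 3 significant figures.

Conservation of energy: ½kx² = ½mv²
v = x√(k/m) = 0.587 × √(3450/3.02) = 19.84 m/s

v = 19.8 m/s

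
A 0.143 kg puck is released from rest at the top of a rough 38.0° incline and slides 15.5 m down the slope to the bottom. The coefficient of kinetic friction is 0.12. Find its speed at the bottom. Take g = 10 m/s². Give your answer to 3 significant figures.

Work–energy: mg(L sinθ) − μ_k(mg cosθ)L = ½mv²
mgh = mgL sinθ = (0.143)(10)(15.5)sin38.0° = 13.646 J
W_f = μ_k mg cosθ · L = (0.12)(0.143)(10)cos38.0°·15.5 = 2.096 J
½mv² = 13.646 − 2.096 = 11.550 J
v = √(2 × 11.550/0.143) = 12.71 m/s

v = 12.7 m/s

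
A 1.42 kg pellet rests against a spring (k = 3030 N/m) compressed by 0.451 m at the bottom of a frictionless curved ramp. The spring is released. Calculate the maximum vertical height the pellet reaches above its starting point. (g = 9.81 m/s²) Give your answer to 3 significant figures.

h = 22.1 m

All spring PE becomes gravitational PE at the highest point: ½kx² = mgh
h = kx²/(2mg) = (3030)(0.451)²/(2 × 1.42 × 9.81) = 22.12 m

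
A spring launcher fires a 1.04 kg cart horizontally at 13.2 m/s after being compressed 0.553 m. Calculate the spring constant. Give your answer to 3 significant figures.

k = 593 N/m

Spring PE at full compression equals KE at release: ½kx² = ½mv²
k = mv²/x² = (1.04)(13.2)²/(0.553)² = 592.6 N/m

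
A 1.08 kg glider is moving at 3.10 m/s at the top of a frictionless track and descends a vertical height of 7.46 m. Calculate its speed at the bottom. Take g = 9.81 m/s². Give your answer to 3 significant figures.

Equating total energy at the two states: ½mv₀² + mgh = ½mv²
The mass cancels from both sides.
v² = v₀² + 2gh = (3.10)² + 2(9.81)(7.46) = 155.98
v = √155.98 = 12.49 m/s

v = 12.5 m/s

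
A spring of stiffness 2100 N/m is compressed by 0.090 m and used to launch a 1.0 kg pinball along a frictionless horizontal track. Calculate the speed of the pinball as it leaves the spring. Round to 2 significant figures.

Spring PE converts entirely to kinetic energy: ½kx² = ½mv²
v = x√(k/m) = 0.090 × √(2100/1.0) = 4.124 m/s

v = 4.1 m/s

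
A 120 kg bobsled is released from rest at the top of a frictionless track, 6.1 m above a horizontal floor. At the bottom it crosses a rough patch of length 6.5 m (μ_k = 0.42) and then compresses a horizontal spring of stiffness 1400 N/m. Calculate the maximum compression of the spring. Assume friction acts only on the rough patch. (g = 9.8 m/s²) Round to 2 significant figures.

x = 2.4 m

Initial energy: E₁ = mgh = (120)(9.8)(6.1) = 7173.6 J
Friction removes W_f = μ_k mg d = (0.42)(120)(9.8)(6.5) = 3210 J
Energy reaching the spring: E = 7173.6 − 3210 = 3963.1 J
At max compression ½kx² = E ⇒ x = √(2E/k) = √(2 × 3963.1/1400) = 2.379 m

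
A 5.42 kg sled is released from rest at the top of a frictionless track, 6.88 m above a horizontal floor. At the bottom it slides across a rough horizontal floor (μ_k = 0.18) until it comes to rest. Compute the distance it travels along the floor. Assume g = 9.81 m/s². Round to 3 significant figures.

d = 38.2 m

Applying the work–energy principle:
At rest all PE has been dissipated by friction: mgh = μ_k m g d
d = h/μ_k = 6.88/0.18 = 38.22 m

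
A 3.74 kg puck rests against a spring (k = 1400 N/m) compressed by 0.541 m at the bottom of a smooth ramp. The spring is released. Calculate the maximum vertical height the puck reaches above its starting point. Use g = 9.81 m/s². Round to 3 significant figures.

All spring PE becomes gravitational PE at the highest point: ½kx² = mgh
h = kx²/(2mg) = (1400)(0.541)²/(2 × 3.74 × 9.81) = 5.584 m

h = 5.58 m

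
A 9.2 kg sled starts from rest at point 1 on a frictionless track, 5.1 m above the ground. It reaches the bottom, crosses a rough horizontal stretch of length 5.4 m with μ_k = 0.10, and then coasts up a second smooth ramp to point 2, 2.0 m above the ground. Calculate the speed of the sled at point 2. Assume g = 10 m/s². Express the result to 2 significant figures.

v = 7.2 m/s

Energy at 1: mgh₁ = (9.2)(10)(5.1) = 469.20 J
Friction loss: W_f = μ_k mg d = 49.68 J
At 2: ½mv² + mgh₂ = mgh₁ − W_f
½mv² = 469.20 − 49.68 − 184.00 = 235.52 J
v = √(2 × 235.52/9.2) = 7.155 m/s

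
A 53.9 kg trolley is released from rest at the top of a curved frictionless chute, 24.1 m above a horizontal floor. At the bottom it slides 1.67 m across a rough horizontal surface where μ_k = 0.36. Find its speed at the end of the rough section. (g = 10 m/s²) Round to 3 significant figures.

Energy at the top = energy at the end + work done against friction:
mgh = ½mv² + μ_k m g d
W_f = μ_k mg d = (0.36)(53.9)(10)(1.67) = 324.0 J
½mv² = mgh − W_f = 12990 − 324.0 = 12666 J
v = √(2 × 12666/53.9) = 21.68 m/s

v = 21.7 m/s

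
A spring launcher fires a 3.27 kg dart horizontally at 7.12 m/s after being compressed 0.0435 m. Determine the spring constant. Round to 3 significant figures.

Energy stored in the spring equals the launch KE: ½kx² = ½mv²
k = mv²/x² = (3.27)(7.12)²/(0.0435)² = 87605 N/m

k = 87600 N/m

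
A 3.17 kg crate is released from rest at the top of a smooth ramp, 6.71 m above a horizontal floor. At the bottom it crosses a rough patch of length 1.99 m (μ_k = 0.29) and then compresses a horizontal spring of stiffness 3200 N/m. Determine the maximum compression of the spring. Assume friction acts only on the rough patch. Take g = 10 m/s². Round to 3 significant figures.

x = 0.349 m

Initial energy: E₁ = mgh = (3.17)(10)(6.71) = 212.71 J
Friction removes W_f = μ_k mg d = (0.29)(3.17)(10)(1.99) = 18.29 J
Energy reaching the spring: E = 212.71 − 18.29 = 194.41 J
At max compression ½kx² = E ⇒ x = √(2E/k) = √(2 × 194.41/3200) = 0.3486 m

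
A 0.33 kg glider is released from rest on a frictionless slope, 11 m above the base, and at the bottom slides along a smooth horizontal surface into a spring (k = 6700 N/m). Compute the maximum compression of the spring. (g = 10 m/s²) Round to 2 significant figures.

Energy conservation (no friction) from release to max compression: mgh = ½kx²
x = √(2mgh/k) = √(2 × 0.33 × 10 × 11 / 6700) = 0.1041 m

x = 0.10 m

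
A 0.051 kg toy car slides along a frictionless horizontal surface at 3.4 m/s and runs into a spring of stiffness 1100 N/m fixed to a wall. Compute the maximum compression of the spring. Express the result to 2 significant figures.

All KE is stored as spring PE at maximum compression: ½mv² = ½kx²
x = v√(m/k) = 3.4 × √(0.051/1100) = 0.02315 m

x = 0.023 m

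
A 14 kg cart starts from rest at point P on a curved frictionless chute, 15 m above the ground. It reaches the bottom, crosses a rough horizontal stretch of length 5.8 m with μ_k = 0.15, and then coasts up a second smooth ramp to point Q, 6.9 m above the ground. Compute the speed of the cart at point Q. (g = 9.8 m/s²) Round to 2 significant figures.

v = 12 m/s

Energy at P: mgh₁ = (14)(9.8)(15) = 2058.0 J
Friction loss: W_f = μ_k mg d = 119.4 J
At Q: ½mv² + mgh₂ = mgh₁ − W_f
½mv² = 2058.0 − 119.4 − 946.68 = 991.96 J
v = √(2 × 991.96/14) = 11.90 m/s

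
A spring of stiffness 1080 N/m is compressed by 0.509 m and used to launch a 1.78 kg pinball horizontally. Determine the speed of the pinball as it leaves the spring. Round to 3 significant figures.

Conservation of energy: ½kx² = ½mv²
v = x√(k/m) = 0.509 × √(1080/1.78) = 12.54 m/s

v = 12.5 m/s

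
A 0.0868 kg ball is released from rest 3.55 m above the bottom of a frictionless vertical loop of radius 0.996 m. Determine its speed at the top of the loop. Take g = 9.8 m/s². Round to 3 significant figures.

v = 5.53 m/s

Energy conservation: mgh = ½mv_top² + mg(2r)
v_top² = 2g(h − 2r) = 2(9.8)(3.55 − 1.992) = 30.54
v_top = 5.526 m/s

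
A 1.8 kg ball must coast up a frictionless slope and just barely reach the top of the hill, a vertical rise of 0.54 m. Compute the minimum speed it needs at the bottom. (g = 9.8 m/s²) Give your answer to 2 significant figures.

At the top it is momentarily at rest, so all KE converts to PE: ½mv² = mgh
v = √(2gh) = √(2 × 9.8 × 0.54) = 3.253 m/s

v = 3.3 m/s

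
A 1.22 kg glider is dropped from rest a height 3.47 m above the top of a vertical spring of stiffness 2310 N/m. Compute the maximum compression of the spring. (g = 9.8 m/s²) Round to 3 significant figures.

Let x be the compression. The total drop is H + x, and the glider is instantaneously at rest at max compression, so energy conservation gives:
mg(H + x) = ½kx²
½(2310)x² − (1.22)(9.8)x − (1.22)(9.8)(3.47) = 0
1155x² − 11.96x − 41.49 = 0
x = [11.96 + √(142.9 + 191671)]/(2 × 1155) = 0.1948 m

x = 0.195 m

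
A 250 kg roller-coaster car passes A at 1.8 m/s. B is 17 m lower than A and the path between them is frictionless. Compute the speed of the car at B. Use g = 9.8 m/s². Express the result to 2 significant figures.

v = 18 m/s

By conservation of mechanical energy, ½mv₀² + mgh = ½mv²
v² = v₀² + 2gh = (1.8)² + 2(9.8)(17) = 336.44
v = √336.44 = 18.34 m/s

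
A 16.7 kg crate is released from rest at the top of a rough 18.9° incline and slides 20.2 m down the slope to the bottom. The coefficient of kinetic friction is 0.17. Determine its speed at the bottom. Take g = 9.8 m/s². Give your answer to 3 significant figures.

v = 8.04 m/s

Taking the bottom as reference, mgh = ½mv² + μ_k N L with h = L sinθ, N = mg cosθ:
mgh = mgL sinθ = (16.7)(9.8)(20.2)sin18.9° = 1070.8 J
W_f = μ_k mg cosθ · L = (0.17)(16.7)(9.8)cos18.9°·20.2 = 531.7 J
½mv² = 1070.8 − 531.7 = 539.14 J
v = √(2 × 539.14/16.7) = 8.035 m/s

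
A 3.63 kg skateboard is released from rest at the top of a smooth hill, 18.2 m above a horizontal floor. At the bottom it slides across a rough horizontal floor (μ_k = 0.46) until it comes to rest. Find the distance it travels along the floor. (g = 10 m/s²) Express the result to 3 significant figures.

Energy bookkeeping (friction removes W_f = μ_k N d):
At rest all PE has been dissipated by friction: mgh = μ_k m g d
d = h/μ_k = 18.2/0.46 = 39.57 m

d = 39.6 m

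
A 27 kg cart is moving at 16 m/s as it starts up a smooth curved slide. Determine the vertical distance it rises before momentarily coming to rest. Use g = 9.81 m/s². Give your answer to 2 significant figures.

Setting KE at the bottom equal to PE gained: ½mv² = mgh
h = v²/(2g) = 16²/(2 × 9.81) = 13.05 m

h = 13 m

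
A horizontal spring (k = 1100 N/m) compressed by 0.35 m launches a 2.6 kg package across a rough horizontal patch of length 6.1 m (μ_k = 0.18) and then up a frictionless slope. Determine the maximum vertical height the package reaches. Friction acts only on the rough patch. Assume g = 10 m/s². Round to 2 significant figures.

Spring energy: E₀ = ½kx² = ½(1100)(0.35)² = 67.375 J
Friction: W_f = μ_k mg d = (0.18)(2.6)(10)(6.1) = 28.55 J
Energy at base of ramp: E = 67.375 − 28.55 = 38.827 J
At max height all remaining energy is PE: mgh = E ⇒ h = E/(mg) = 38.827/(2.6 × 10) = 1.493 m

h = 1.5 m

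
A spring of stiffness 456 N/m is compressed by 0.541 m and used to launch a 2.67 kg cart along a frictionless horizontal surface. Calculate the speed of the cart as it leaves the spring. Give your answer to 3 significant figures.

Conservation of energy: ½kx² = ½mv²
v = x√(k/m) = 0.541 × √(456/2.67) = 7.070 m/s

v = 7.07 m/s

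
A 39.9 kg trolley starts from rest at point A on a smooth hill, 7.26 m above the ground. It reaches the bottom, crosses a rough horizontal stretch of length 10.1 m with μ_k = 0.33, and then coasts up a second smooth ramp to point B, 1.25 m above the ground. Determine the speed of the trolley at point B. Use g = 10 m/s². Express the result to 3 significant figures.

Energy at A: mgh₁ = (39.9)(10)(7.26) = 2896.7 J
Friction loss: W_f = μ_k mg d = 1330 J
At B: ½mv² + mgh₂ = mgh₁ − W_f
½mv² = 2896.7 − 1330 − 498.75 = 1068.1 J
v = √(2 × 1068.1/39.9) = 7.317 m/s

v = 7.32 m/s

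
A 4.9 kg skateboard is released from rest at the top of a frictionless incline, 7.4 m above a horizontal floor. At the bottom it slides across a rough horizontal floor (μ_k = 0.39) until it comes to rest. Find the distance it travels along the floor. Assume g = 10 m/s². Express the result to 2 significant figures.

Energy at the top = energy at the end + work done against friction:
At rest all PE has been dissipated by friction: mgh = μ_k m g d
d = h/μ_k = 7.4/0.39 = 18.97 m

d = 19 m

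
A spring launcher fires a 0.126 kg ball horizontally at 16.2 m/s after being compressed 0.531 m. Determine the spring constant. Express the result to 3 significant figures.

k = 117 N/m

Spring PE at full compression equals KE at release: ½kx² = ½mv²
k = mv²/x² = (0.126)(16.2)²/(0.531)² = 117.3 N/m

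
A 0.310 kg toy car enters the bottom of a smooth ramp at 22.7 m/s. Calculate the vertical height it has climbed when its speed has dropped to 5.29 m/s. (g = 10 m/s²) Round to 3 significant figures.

h = 24.4 m

Conservation of energy: ½mv₁² = ½mv₂² + mgh
h = (v₁² − v₂²)/(2g) = (22.7² − 5.29²)/(2 × 10) = 24.37 m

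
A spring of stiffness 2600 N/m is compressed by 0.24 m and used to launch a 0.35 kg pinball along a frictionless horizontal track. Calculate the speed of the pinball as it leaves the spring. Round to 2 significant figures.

v = 21 m/s

The pinball leaves the spring when the spring is at natural length, so ½kx² = ½mv²
v = x√(k/m) = 0.24 × √(2600/0.35) = 20.69 m/s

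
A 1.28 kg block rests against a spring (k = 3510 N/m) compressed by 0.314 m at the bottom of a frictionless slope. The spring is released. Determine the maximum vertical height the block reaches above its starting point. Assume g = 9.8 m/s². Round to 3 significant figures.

At maximum height the block is at rest, so ½kx² = mgh
h = kx²/(2mg) = (3510)(0.314)²/(2 × 1.28 × 9.8) = 13.79 m

h = 13.8 m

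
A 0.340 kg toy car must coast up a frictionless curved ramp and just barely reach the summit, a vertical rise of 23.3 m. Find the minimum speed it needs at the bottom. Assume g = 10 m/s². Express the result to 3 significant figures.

At the top it is momentarily at rest, so all KE converts to PE: ½mv² = mgh
v = √(2gh) = √(2 × 10 × 23.3) = 21.59 m/s

v = 21.6 m/s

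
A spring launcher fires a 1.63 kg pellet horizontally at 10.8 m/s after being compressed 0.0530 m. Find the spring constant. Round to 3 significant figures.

k = 67700 N/m

Spring PE at full compression equals KE at release: ½kx² = ½mv²
k = mv²/x² = (1.63)(10.8)²/(0.0530)² = 67684 N/m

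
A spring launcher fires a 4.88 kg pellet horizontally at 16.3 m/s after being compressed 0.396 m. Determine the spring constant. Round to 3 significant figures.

k = 8270 N/m

Energy stored in the spring equals the launch KE: ½kx² = ½mv²
k = mv²/x² = (4.88)(16.3)²/(0.396)² = 8268 N/m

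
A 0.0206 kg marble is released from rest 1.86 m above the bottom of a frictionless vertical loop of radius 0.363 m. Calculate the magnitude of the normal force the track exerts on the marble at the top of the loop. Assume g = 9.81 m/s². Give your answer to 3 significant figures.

N = 1.06 N

Energy from release to top (height 2r): mgh = ½mv_top² + mg(2r)
v_top² = 2g(h − 2r) = 2(9.81)(1.86 − 0.7260) = 22.249 m²/s²
At the top, both N and weight point toward the centre: N + mg = mv_top²/r
N = m(v_top²/r − g) = 0.0206(22.249/0.363 − 9.81) = 1.061 N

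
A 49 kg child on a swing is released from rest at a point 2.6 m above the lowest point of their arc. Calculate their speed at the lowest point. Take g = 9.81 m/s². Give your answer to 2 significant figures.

By conservation of mechanical energy, mgh = ½mv²
v = √(2gh) = √(2 × 9.81 × 2.6) = √51.012 = 7.142 m/s

v = 7.1 m/s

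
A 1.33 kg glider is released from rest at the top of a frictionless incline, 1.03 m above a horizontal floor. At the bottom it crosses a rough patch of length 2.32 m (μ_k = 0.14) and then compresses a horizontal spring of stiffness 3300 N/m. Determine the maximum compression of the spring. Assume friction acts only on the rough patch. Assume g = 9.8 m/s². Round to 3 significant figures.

Initial energy: E₁ = mgh = (1.33)(9.8)(1.03) = 13.425 J
Friction removes W_f = μ_k mg d = (0.14)(1.33)(9.8)(2.32) = 4.233 J
Energy reaching the spring: E = 13.425 − 4.233 = 9.1916 J
At max compression ½kx² = E ⇒ x = √(2E/k) = √(2 × 9.1916/3300) = 0.07464 m

x = 0.0746 m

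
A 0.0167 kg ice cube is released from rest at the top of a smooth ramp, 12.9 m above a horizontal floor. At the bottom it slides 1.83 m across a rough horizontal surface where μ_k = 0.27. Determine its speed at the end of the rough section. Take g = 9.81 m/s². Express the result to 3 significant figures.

Energy at the top = energy at the end + work done against friction:
mgh = ½mv² + μ_k m g d
W_f = μ_k mg d = (0.27)(0.0167)(9.81)(1.83) = 0.08095 J
½mv² = mgh − W_f = 2.1134 − 0.08095 = 2.0324 J
v = √(2 × 2.0324/0.0167) = 15.60 m/s

v = 15.6 m/s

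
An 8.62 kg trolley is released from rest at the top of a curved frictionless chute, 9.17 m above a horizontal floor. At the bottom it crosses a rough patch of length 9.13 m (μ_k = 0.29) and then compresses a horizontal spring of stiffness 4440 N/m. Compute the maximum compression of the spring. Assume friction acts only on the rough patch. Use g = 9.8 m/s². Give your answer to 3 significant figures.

x = 0.498 m

Initial energy: E₁ = mgh = (8.62)(9.8)(9.17) = 774.64 J
Friction removes W_f = μ_k mg d = (0.29)(8.62)(9.8)(9.13) = 223.7 J
Energy reaching the spring: E = 774.64 − 223.7 = 550.98 J
At max compression ½kx² = E ⇒ x = √(2E/k) = √(2 × 550.98/4440) = 0.4982 m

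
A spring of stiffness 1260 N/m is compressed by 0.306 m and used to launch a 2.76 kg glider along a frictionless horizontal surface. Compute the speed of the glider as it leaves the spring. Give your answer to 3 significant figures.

v = 6.54 m/s

Spring PE converts entirely to kinetic energy: ½kx² = ½mv²
v = x√(k/m) = 0.306 × √(1260/2.76) = 6.538 m/s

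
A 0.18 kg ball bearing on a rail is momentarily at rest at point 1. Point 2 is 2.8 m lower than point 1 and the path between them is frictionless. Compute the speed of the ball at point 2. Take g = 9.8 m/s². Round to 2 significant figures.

Equating total energy at the two states: mgh = ½mv²
v = √(2gh) = √(2 × 9.8 × 2.8) = √54.880 = 7.408 m/s

v = 7.4 m/s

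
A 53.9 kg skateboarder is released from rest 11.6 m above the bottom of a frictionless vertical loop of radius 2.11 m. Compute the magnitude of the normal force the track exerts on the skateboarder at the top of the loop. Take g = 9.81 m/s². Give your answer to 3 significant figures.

N = 3170 N

Energy from release to top (height 2r): mgh = ½mv_top² + mg(2r)
v_top² = 2g(h − 2r) = 2(9.81)(11.6 − 4.220) = 144.80 m²/s²
At the top, both N and weight point toward the centre: N + mg = mv_top²/r
N = m(v_top²/r − g) = 53.9(144.80/2.11 − 9.81) = 3170 N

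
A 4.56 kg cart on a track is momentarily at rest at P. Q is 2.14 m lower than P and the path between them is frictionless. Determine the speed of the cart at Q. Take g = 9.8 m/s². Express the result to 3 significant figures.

v = 6.48 m/s

Mechanical energy is conserved (no friction): mgh = ½mv²
The mass cancels from both sides.
v = √(2gh) = √(2 × 9.8 × 2.14) = √41.944 = 6.476 m/s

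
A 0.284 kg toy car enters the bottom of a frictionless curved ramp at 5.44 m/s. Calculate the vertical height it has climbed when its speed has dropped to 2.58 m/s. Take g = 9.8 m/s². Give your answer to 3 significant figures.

h = 1.17 m

Energy balance between the two points: ½mv₁² = ½mv₂² + mgh
h = (v₁² − v₂²)/(2g) = (5.44² − 2.58²)/(2 × 9.8) = 1.170 m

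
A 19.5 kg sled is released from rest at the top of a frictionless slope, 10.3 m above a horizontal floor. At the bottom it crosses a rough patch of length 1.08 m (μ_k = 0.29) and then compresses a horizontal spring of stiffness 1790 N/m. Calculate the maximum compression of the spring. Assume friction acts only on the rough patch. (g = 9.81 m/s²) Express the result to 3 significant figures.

Initial energy: E₁ = mgh = (19.5)(9.81)(10.3) = 1970.3 J
Friction removes W_f = μ_k mg d = (0.29)(19.5)(9.81)(1.08) = 59.91 J
Energy reaching the spring: E = 1970.3 − 59.91 = 1910.4 J
At max compression ½kx² = E ⇒ x = √(2E/k) = √(2 × 1910.4/1790) = 1.461 m

x = 1.46 m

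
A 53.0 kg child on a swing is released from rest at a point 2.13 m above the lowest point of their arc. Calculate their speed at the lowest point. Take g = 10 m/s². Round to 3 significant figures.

Mechanical energy is conserved (no friction): mgh = ½mv²
The mass cancels from both sides.
v = √(2gh) = √(2 × 10 × 2.13) = √42.600 = 6.527 m/s

v = 6.53 m/s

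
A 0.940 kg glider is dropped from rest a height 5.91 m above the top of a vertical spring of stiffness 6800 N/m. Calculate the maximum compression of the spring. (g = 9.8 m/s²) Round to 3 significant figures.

x = 0.128 m

Let x be the compression. The total drop is H + x, and the glider is instantaneously at rest at max compression, so energy conservation gives:
mg(H + x) = ½kx²
½(6800)x² − (0.940)(9.8)x − (0.940)(9.8)(5.91) = 0
3400x² − 9.212x − 54.44 = 0
x = [9.212 + √(84.86 + 740424)]/(2 × 3400) = 0.1279 m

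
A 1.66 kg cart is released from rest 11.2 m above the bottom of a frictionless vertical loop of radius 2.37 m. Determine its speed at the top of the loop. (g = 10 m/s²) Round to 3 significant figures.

Energy conservation: mgh = ½mv_top² + mg(2r)
v_top² = 2g(h − 2r) = 2(10)(11.2 − 4.740) = 129.2
v_top = 11.37 m/s

v = 11.4 m/s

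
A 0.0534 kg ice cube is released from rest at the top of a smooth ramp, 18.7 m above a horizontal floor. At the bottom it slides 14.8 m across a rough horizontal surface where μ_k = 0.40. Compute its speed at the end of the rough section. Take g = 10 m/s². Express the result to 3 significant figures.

Energy at the top = energy at the end + work done against friction:
mgh = ½mv² + μ_k m g d
W_f = μ_k mg d = (0.40)(0.0534)(10)(14.8) = 3.161 J
½mv² = mgh − W_f = 9.9858 − 3.161 = 6.8245 J
v = √(2 × 6.8245/0.0534) = 15.99 m/s

v = 16.0 m/s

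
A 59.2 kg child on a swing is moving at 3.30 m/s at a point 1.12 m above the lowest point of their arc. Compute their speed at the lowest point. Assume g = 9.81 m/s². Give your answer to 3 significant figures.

v = 5.73 m/s

By conservation of mechanical energy, ½mv₀² + mgh = ½mv²
v² = v₀² + 2gh = (3.30)² + 2(9.81)(1.12) = 32.864
v = √32.864 = 5.733 m/s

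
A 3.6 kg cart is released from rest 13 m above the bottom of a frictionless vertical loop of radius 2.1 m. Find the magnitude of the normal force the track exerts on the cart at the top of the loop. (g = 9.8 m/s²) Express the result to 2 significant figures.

N = 260 N

Energy from release to top (height 2r): mgh = ½mv_top² + mg(2r)
v_top² = 2g(h − 2r) = 2(9.8)(13 − 4.200) = 172.48 m²/s²
At the top, both N and weight point toward the centre: N + mg = mv_top²/r
N = m(v_top²/r − g) = 3.6(172.48/2.1 − 9.8) = 260.4 N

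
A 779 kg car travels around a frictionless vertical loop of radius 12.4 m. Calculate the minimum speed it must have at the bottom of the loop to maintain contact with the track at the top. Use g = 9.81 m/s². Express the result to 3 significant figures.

v = 24.7 m/s

At the top: mg = mv_top²/r ⇒ v_top² = gr = 121.6 m²/s²
Energy from bottom to top (height 2r): ½mv_bot² = ½mv_top² + mg(2r)
v_bot² = gr + 4gr = 5gr = 608.2
v_bot = √(5gr) = 24.66 m/s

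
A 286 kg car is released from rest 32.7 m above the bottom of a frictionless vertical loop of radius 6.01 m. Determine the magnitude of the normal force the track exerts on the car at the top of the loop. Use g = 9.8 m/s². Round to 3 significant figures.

N = 16500 N

Energy from release to top (height 2r): mgh = ½mv_top² + mg(2r)
v_top² = 2g(h − 2r) = 2(9.8)(32.7 − 12.02) = 405.33 m²/s²
At the top, both N and weight point toward the centre: N + mg = mv_top²/r
N = m(v_top²/r − g) = 286(405.33/6.01 − 9.8) = 16486 N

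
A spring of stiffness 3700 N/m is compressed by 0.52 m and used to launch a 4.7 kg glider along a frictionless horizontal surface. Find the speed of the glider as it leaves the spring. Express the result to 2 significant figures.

Spring PE converts entirely to kinetic energy: ½kx² = ½mv²
v = x√(k/m) = 0.52 × √(3700/4.7) = 14.59 m/s

v = 15 m/s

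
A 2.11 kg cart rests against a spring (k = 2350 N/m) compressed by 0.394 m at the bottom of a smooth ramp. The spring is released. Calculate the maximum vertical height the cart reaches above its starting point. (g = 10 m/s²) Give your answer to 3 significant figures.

At maximum height the cart is at rest, so ½kx² = mgh
h = kx²/(2mg) = (2350)(0.394)²/(2 × 2.11 × 10) = 8.645 m

h = 8.64 m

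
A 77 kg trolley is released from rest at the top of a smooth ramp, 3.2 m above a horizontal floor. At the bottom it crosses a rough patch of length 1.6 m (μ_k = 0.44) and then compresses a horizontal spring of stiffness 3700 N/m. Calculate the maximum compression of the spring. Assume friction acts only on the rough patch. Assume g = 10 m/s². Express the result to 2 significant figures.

x = 1.0 m

Initial energy: E₁ = mgh = (77)(10)(3.2) = 2464.0 J
Friction removes W_f = μ_k mg d = (0.44)(77)(10)(1.6) = 542.1 J
Energy reaching the spring: E = 2464.0 − 542.1 = 1921.9 J
At max compression ½kx² = E ⇒ x = √(2E/k) = √(2 × 1921.9/3700) = 1.019 m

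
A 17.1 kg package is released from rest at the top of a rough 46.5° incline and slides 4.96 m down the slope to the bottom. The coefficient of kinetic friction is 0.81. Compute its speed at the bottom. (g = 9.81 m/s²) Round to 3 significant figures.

Work–energy: mg(L sinθ) − μ_k(mg cosθ)L = ½mv²
mgh = mgL sinθ = (17.1)(9.81)(4.96)sin46.5° = 603.54 J
W_f = μ_k mg cosθ · L = (0.81)(17.1)(9.81)cos46.5°·4.96 = 463.9 J
½mv² = 603.54 − 463.9 = 139.62 J
v = √(2 × 139.62/17.1) = 4.041 m/s

v = 4.04 m/s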